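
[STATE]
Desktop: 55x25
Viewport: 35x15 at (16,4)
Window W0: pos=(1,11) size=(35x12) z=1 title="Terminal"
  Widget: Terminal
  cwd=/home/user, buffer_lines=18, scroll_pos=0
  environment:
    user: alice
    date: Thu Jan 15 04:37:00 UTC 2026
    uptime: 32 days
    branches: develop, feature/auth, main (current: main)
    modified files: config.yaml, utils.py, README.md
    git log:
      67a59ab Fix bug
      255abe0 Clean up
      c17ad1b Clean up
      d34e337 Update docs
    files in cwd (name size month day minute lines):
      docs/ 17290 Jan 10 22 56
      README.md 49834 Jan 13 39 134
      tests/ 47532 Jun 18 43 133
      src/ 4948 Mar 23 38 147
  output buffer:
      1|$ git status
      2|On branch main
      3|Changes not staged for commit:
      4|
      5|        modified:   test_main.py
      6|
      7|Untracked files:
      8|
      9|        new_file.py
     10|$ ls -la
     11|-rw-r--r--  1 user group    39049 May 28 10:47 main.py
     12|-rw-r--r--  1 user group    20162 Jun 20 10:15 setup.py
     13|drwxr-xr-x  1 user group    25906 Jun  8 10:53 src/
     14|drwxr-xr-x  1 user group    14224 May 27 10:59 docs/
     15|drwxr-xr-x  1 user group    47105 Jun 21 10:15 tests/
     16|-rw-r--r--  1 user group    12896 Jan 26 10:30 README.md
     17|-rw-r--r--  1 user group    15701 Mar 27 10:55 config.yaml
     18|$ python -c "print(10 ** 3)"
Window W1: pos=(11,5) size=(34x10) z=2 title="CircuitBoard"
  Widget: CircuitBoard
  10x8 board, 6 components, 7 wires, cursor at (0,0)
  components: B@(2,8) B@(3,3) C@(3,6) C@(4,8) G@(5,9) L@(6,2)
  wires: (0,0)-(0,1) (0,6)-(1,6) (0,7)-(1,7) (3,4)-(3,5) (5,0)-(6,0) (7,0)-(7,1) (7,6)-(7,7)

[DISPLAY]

                                   
━━━━━━━━━━━━━━━━━━━━━━━━━━━━┓      
cuitBoard                   ┃      
────────────────────────────┨      
 1 2 3 4 5 6 7 8 9          ┃      
.]─ ·                   ·   ┃      
                        │   ┃      
                        ·   ┃      
                            ┃      
                            ┃      
━━━━━━━━━━━━━━━━━━━━━━━━━━━━┛      
                   ┃               
aged for commit:   ┃               
                   ┃               
ed:   test_main.py ┃               


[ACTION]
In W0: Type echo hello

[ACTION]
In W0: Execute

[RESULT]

                                   
━━━━━━━━━━━━━━━━━━━━━━━━━━━━┓      
cuitBoard                   ┃      
────────────────────────────┨      
 1 2 3 4 5 6 7 8 9          ┃      
.]─ ·                   ·   ┃      
                        │   ┃      
                        ·   ┃      
                            ┃      
                            ┃      
━━━━━━━━━━━━━━━━━━━━━━━━━━━━┛      
user group    47105┃               
user group    12896┃               
user group    15701┃               
rint(10 ** 3)"     ┃               


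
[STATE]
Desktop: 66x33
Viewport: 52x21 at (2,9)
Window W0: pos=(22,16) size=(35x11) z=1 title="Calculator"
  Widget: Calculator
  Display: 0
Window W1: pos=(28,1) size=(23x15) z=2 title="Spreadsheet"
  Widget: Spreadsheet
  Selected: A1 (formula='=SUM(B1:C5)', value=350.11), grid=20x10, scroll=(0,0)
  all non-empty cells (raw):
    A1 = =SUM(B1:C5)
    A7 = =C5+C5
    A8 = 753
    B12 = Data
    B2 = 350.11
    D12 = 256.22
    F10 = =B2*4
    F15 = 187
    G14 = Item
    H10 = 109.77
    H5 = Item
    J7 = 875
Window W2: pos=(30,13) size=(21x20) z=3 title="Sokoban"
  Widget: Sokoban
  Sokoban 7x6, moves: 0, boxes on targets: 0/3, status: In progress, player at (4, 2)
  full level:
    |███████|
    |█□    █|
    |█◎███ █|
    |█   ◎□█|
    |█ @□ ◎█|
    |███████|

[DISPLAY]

                          ┃  3        0       0 ┃   
                          ┃  4        0       0 ┃   
                          ┃  5        0       0 ┃   
                          ┃  6        0       0 ┃   
                          ┃ ┏━━━━━━━━━━━━━━━━━━━┓   
                          ┃ ┃ Sokoban           ┃   
                          ┗━┠───────────────────┨   
                    ┏━━━━━━━┃███████            ┃━━━
                    ┃ Calcul┃█□    █            ┃   
                    ┠───────┃█◎███ █            ┃───
                    ┃       ┃█   ◎□█            ┃   
                    ┃┌───┬──┃█ @□ ◎█            ┃   
                    ┃│ 7 │ 8┃███████            ┃   
                    ┃├───┼──┃Moves: 0  0/3      ┃   
                    ┃│ 4 │ 5┃                   ┃   
                    ┃├───┼──┃                   ┃   
                    ┃│ 1 │ 2┃                   ┃   
                    ┗━━━━━━━┃                   ┃━━━
                            ┃                   ┃   
                            ┃                   ┃   
                            ┃                   ┃   


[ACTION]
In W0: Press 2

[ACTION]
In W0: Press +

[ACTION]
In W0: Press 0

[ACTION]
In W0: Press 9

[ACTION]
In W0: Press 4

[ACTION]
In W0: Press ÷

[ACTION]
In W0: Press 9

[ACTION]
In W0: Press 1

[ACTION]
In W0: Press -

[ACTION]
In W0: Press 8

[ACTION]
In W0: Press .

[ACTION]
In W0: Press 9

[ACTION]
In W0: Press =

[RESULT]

                          ┃  3        0       0 ┃   
                          ┃  4        0       0 ┃   
                          ┃  5        0       0 ┃   
                          ┃  6        0       0 ┃   
                          ┃ ┏━━━━━━━━━━━━━━━━━━━┓   
                          ┃ ┃ Sokoban           ┃   
                          ┗━┠───────────────────┨   
                    ┏━━━━━━━┃███████            ┃━━━
                    ┃ Calcul┃█□    █            ┃   
                    ┠───────┃█◎███ █            ┃───
                    ┃       ┃█   ◎□█            ┃549
                    ┃┌───┬──┃█ @□ ◎█            ┃   
                    ┃│ 7 │ 8┃███████            ┃   
                    ┃├───┼──┃Moves: 0  0/3      ┃   
                    ┃│ 4 │ 5┃                   ┃   
                    ┃├───┼──┃                   ┃   
                    ┃│ 1 │ 2┃                   ┃   
                    ┗━━━━━━━┃                   ┃━━━
                            ┃                   ┃   
                            ┃                   ┃   
                            ┃                   ┃   


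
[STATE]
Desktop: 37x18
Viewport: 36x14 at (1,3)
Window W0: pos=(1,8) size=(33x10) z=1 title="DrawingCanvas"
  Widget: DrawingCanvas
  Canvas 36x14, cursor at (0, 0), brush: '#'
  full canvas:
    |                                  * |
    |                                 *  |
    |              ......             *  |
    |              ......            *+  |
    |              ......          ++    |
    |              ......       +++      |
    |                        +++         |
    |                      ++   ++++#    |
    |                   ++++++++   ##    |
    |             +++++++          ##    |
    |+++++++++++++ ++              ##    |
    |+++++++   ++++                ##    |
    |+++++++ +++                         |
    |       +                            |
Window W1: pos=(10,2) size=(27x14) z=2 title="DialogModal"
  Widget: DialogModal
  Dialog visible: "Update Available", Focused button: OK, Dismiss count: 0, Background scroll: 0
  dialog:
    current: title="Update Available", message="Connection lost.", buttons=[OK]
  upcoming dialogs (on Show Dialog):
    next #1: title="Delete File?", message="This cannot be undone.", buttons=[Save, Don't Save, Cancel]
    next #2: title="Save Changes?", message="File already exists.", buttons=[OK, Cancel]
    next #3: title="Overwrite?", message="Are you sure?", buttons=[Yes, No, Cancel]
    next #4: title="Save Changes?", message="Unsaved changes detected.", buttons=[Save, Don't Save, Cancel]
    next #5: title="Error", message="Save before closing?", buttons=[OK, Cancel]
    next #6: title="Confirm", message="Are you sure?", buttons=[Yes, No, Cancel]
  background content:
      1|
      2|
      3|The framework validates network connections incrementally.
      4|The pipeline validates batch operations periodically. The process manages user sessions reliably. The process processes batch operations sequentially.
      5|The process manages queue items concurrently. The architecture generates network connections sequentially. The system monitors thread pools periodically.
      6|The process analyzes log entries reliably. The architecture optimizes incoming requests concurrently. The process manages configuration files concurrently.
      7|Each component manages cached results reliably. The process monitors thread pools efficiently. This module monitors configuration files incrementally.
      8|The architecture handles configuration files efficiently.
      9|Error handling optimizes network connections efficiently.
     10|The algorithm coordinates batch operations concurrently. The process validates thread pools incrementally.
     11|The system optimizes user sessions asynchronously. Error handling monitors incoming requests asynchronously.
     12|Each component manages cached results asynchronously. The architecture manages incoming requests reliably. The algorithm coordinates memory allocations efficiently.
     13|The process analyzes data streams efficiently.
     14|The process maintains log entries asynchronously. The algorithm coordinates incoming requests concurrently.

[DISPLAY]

         ┃ DialogModal             ┃
         ┠─────────────────────────┨
         ┃                         ┃
         ┃                         ┃
         ┃Th┌──────────────────┐s n┃
┏━━━━━━━━┃Th│ Update Available │ ba┃
┃ Drawing┃Th│ Connection lost. │eue┃
┠────────┃Th│       [OK]       │og ┃
┃+       ┃Ea└──────────────────┘ ca┃
┃        ┃The architecture handles ┃
┃        ┃Error handling optimizes ┃
┃        ┃The algorithm coordinates┃
┃        ┗━━━━━━━━━━━━━━━━━━━━━━━━━┛
┃              ......       +++ ┃   


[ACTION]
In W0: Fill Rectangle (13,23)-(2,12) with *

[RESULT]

         ┃ DialogModal             ┃
         ┠─────────────────────────┨
         ┃                         ┃
         ┃                         ┃
         ┃Th┌──────────────────┐s n┃
┏━━━━━━━━┃Th│ Update Available │ ba┃
┃ Drawing┃Th│ Connection lost. │eue┃
┠────────┃Th│       [OK]       │og ┃
┃+       ┃Ea└──────────────────┘ ca┃
┃        ┃The architecture handles ┃
┃        ┃Error handling optimizes ┃
┃        ┃The algorithm coordinates┃
┃        ┗━━━━━━━━━━━━━━━━━━━━━━━━━┛
┃            ************   +++ ┃   


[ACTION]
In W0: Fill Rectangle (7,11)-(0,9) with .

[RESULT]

         ┃ DialogModal             ┃
         ┠─────────────────────────┨
         ┃                         ┃
         ┃                         ┃
         ┃Th┌──────────────────┐s n┃
┏━━━━━━━━┃Th│ Update Available │ ba┃
┃ Drawing┃Th│ Connection lost. │eue┃
┠────────┃Th│       [OK]       │og ┃
┃+       ┃Ea└──────────────────┘ ca┃
┃        ┃The architecture handles ┃
┃        ┃Error handling optimizes ┃
┃        ┃The algorithm coordinates┃
┃        ┗━━━━━━━━━━━━━━━━━━━━━━━━━┛
┃         ...************   +++ ┃   


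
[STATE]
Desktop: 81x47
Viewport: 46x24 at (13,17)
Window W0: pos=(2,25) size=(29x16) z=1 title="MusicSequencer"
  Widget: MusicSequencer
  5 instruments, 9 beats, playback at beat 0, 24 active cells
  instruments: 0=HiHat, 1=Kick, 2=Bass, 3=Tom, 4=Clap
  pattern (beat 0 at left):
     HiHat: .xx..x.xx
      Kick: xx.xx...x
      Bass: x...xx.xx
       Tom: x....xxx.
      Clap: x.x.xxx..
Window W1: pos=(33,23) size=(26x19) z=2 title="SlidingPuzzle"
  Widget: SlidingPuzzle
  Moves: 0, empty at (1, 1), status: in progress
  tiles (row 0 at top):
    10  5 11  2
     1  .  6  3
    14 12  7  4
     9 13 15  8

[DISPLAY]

                                              
                                              
                                              
                                              
                                              
                                              
                    ┏━━━━━━━━━━━━━━━━━━━━━━━━┓
                    ┃ SlidingPuzzle          ┃
━━━━━━━━━━━━━━━━━┓  ┠────────────────────────┨
encer            ┃  ┃┌────┬────┬────┬────┐   ┃
─────────────────┨  ┃│ 10 │  5 │ 11 │  2 │   ┃
45678            ┃  ┃├────┼────┼────┼────┤   ┃
·█·██            ┃  ┃│  1 │    │  6 │  3 │   ┃
█···█            ┃  ┃├────┼────┼────┼────┤   ┃
██·██            ┃  ┃│ 14 │ 12 │  7 │  4 │   ┃
·███·            ┃  ┃├────┼────┼────┼────┤   ┃
███··            ┃  ┃│  9 │ 13 │ 15 │  8 │   ┃
                 ┃  ┃└────┴────┴────┴────┘   ┃
                 ┃  ┃Moves: 0                ┃
                 ┃  ┃                        ┃
                 ┃  ┃                        ┃
                 ┃  ┃                        ┃
                 ┃  ┃                        ┃
━━━━━━━━━━━━━━━━━┛  ┃                        ┃


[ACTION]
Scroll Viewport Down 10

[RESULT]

                    ┏━━━━━━━━━━━━━━━━━━━━━━━━┓
                    ┃ SlidingPuzzle          ┃
━━━━━━━━━━━━━━━━━┓  ┠────────────────────────┨
encer            ┃  ┃┌────┬────┬────┬────┐   ┃
─────────────────┨  ┃│ 10 │  5 │ 11 │  2 │   ┃
45678            ┃  ┃├────┼────┼────┼────┤   ┃
·█·██            ┃  ┃│  1 │    │  6 │  3 │   ┃
█···█            ┃  ┃├────┼────┼────┼────┤   ┃
██·██            ┃  ┃│ 14 │ 12 │  7 │  4 │   ┃
·███·            ┃  ┃├────┼────┼────┼────┤   ┃
███··            ┃  ┃│  9 │ 13 │ 15 │  8 │   ┃
                 ┃  ┃└────┴────┴────┴────┘   ┃
                 ┃  ┃Moves: 0                ┃
                 ┃  ┃                        ┃
                 ┃  ┃                        ┃
                 ┃  ┃                        ┃
                 ┃  ┃                        ┃
━━━━━━━━━━━━━━━━━┛  ┃                        ┃
                    ┗━━━━━━━━━━━━━━━━━━━━━━━━┛
                                              
                                              
                                              
                                              
                                              


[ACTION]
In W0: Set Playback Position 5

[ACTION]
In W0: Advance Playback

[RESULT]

                    ┏━━━━━━━━━━━━━━━━━━━━━━━━┓
                    ┃ SlidingPuzzle          ┃
━━━━━━━━━━━━━━━━━┓  ┠────────────────────────┨
encer            ┃  ┃┌────┬────┬────┬────┐   ┃
─────────────────┨  ┃│ 10 │  5 │ 11 │  2 │   ┃
45▼78            ┃  ┃├────┼────┼────┼────┤   ┃
·█·██            ┃  ┃│  1 │    │  6 │  3 │   ┃
█···█            ┃  ┃├────┼────┼────┼────┤   ┃
██·██            ┃  ┃│ 14 │ 12 │  7 │  4 │   ┃
·███·            ┃  ┃├────┼────┼────┼────┤   ┃
███··            ┃  ┃│  9 │ 13 │ 15 │  8 │   ┃
                 ┃  ┃└────┴────┴────┴────┘   ┃
                 ┃  ┃Moves: 0                ┃
                 ┃  ┃                        ┃
                 ┃  ┃                        ┃
                 ┃  ┃                        ┃
                 ┃  ┃                        ┃
━━━━━━━━━━━━━━━━━┛  ┃                        ┃
                    ┗━━━━━━━━━━━━━━━━━━━━━━━━┛
                                              
                                              
                                              
                                              
                                              


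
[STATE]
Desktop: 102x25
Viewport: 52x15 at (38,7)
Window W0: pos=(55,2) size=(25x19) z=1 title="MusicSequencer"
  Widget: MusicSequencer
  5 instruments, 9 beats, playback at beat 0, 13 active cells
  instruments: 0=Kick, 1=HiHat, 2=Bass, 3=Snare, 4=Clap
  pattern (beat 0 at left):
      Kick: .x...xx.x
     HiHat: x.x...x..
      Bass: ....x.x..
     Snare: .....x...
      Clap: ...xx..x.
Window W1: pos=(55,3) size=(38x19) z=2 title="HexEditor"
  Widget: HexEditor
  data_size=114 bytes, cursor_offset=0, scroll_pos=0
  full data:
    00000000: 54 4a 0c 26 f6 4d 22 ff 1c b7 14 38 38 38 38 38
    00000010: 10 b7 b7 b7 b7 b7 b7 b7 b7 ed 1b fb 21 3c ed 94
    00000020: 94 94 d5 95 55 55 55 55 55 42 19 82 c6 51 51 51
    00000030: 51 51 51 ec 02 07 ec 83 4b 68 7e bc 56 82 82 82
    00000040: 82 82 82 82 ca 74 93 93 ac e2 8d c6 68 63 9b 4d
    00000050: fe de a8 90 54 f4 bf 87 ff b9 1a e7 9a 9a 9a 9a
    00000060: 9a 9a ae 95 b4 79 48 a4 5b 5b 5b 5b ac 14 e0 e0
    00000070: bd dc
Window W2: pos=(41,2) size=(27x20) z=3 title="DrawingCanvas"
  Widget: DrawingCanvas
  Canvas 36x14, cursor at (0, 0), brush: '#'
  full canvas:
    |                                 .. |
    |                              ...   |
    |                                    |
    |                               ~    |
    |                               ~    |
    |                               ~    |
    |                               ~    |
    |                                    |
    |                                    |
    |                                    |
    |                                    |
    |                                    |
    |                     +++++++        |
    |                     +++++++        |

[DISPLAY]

   ┃                         ┃ b7 b7 b7 b7 b7 b7 b7 
   ┃                         ┃ 94 d5 95 55 55 55 55 
   ┃                         ┃ 51 51 ec 02 07 ec 83 
   ┃                         ┃ 82 82 82 ca 74 93 93 
   ┃                         ┃ de a8 90 54 f4 bf 87 
   ┃                         ┃ 9a ae 95 b4 79 48 a4 
   ┃                         ┃ dc                   
   ┃                         ┃                      
   ┃                         ┃                      
   ┃                         ┃                      
   ┃                     ++++┃                      
   ┃                     ++++┃                      
   ┃                         ┃                      
   ┃                         ┃                      
   ┗━━━━━━━━━━━━━━━━━━━━━━━━━┛━━━━━━━━━━━━━━━━━━━━━━


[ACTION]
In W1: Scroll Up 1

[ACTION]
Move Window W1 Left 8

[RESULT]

   ┃                         ┃7 b7 b7 b7 b7  b┃     
   ┃                         ┃5 55 55 55 55  5┃     
   ┃                         ┃c 02 07 ec 83  4┃     
   ┃                         ┃2 ca 74 93 93  a┃     
   ┃                         ┃0 54 f4 bf 87  f┃     
   ┃                         ┃5 b4 79 48 a4  5┃     
   ┃                         ┃                ┃     
   ┃                         ┃                ┃     
   ┃                         ┃                ┃     
   ┃                         ┃                ┃     
   ┃                     ++++┃                ┃     
   ┃                     ++++┃                ┃     
   ┃                         ┃                ┃     
   ┃                         ┃                ┃     
   ┗━━━━━━━━━━━━━━━━━━━━━━━━━┛━━━━━━━━━━━━━━━━┛     


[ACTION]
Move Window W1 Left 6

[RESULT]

   ┃                         ┃7 b7 b7  b┃┃          
   ┃                         ┃5 55 55  5┃┃          
   ┃                         ┃7 ec 83  4┃┃          
   ┃                         ┃4 93 93  a┃┃          
   ┃                         ┃4 bf 87  f┃┃          
   ┃                         ┃9 48 a4  5┃┃          
   ┃                         ┃          ┃┃          
   ┃                         ┃          ┃┃          
   ┃                         ┃          ┃┃          
   ┃                         ┃          ┃┃          
   ┃                     ++++┃          ┃┃          
   ┃                     ++++┃          ┃┃          
   ┃                         ┃          ┃┃          
   ┃                         ┃          ┃┛          
   ┗━━━━━━━━━━━━━━━━━━━━━━━━━┛━━━━━━━━━━┛           


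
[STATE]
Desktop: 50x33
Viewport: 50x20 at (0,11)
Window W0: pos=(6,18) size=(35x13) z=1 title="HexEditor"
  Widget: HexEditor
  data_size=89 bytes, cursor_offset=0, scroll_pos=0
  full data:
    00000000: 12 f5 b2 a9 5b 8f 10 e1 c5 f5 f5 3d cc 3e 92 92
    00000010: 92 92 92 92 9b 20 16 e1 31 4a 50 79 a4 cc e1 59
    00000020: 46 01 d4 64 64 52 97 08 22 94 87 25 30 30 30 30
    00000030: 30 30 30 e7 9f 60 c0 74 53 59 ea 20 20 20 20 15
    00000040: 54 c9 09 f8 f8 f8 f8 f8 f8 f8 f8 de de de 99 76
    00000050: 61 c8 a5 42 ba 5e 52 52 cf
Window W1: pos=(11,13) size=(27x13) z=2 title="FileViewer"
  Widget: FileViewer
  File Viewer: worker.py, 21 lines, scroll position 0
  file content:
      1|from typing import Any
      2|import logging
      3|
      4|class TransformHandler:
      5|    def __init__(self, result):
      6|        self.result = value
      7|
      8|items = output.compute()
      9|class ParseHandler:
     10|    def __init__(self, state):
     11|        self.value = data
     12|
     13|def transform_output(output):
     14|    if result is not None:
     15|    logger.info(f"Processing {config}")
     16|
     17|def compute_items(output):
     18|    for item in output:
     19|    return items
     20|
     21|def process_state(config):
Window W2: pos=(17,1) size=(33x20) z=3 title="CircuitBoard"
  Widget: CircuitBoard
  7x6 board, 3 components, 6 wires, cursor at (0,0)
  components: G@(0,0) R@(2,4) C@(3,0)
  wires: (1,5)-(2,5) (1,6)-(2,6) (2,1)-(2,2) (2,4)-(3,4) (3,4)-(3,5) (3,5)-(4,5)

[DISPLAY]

                 ┃3   C               · ─ ·      ┃
                 ┃                        │      ┃
           ┏━━━━━┃4                       ·      ┃
           ┃ File┃                               ┃
           ┠─────┃5                              ┃
           ┃from ┃Cursor: (0,0)                  ┃
           ┃impor┃                               ┃
      ┏━━━━┃     ┃                               ┃
      ┃ Hex┃class┃                               ┃
      ┠────┃    d┗━━━━━━━━━━━━━━━━━━━━━━━━━━━━━━━┛
      ┃0000┃        self.result = va░┃e1┃         
      ┃0000┃                        ░┃e1┃         
      ┃0000┃items = output.compute()░┃08┃         
      ┃0000┃class ParseHandler:     ▼┃74┃         
      ┃0000┗━━━━━━━━━━━━━━━━━━━━━━━━━┛f8┃         
      ┃00000050  61 c8 a5 42 ba 5e 52 52┃         
      ┃                                 ┃         
      ┃                                 ┃         
      ┃                                 ┃         
      ┗━━━━━━━━━━━━━━━━━━━━━━━━━━━━━━━━━┛         


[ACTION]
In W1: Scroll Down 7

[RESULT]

                 ┃3   C               · ─ ·      ┃
                 ┃                        │      ┃
           ┏━━━━━┃4                       ·      ┃
           ┃ File┃                               ┃
           ┠─────┃5                              ┃
           ┃items┃Cursor: (0,0)                  ┃
           ┃class┃                               ┃
      ┏━━━━┃    d┃                               ┃
      ┃ Hex┃     ┃                               ┃
      ┠────┃     ┗━━━━━━━━━━━━━━━━━━━━━━━━━━━━━━━┛
      ┃0000┃def transform_output(out█┃e1┃         
      ┃0000┃    if result is not Non░┃e1┃         
      ┃0000┃    logger.info(f"Proces░┃08┃         
      ┃0000┃                        ▼┃74┃         
      ┃0000┗━━━━━━━━━━━━━━━━━━━━━━━━━┛f8┃         
      ┃00000050  61 c8 a5 42 ba 5e 52 52┃         
      ┃                                 ┃         
      ┃                                 ┃         
      ┃                                 ┃         
      ┗━━━━━━━━━━━━━━━━━━━━━━━━━━━━━━━━━┛         


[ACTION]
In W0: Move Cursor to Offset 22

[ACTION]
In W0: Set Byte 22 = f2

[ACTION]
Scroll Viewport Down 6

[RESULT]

           ┏━━━━━┃4                       ·      ┃
           ┃ File┃                               ┃
           ┠─────┃5                              ┃
           ┃items┃Cursor: (0,0)                  ┃
           ┃class┃                               ┃
      ┏━━━━┃    d┃                               ┃
      ┃ Hex┃     ┃                               ┃
      ┠────┃     ┗━━━━━━━━━━━━━━━━━━━━━━━━━━━━━━━┛
      ┃0000┃def transform_output(out█┃e1┃         
      ┃0000┃    if result is not Non░┃e1┃         
      ┃0000┃    logger.info(f"Proces░┃08┃         
      ┃0000┃                        ▼┃74┃         
      ┃0000┗━━━━━━━━━━━━━━━━━━━━━━━━━┛f8┃         
      ┃00000050  61 c8 a5 42 ba 5e 52 52┃         
      ┃                                 ┃         
      ┃                                 ┃         
      ┃                                 ┃         
      ┗━━━━━━━━━━━━━━━━━━━━━━━━━━━━━━━━━┛         
                                                  
                                                  


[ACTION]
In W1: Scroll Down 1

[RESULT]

           ┏━━━━━┃4                       ·      ┃
           ┃ File┃                               ┃
           ┠─────┃5                              ┃
           ┃class┃Cursor: (0,0)                  ┃
           ┃    d┃                               ┃
      ┏━━━━┃     ┃                               ┃
      ┃ Hex┃     ┃                               ┃
      ┠────┃def t┗━━━━━━━━━━━━━━━━━━━━━━━━━━━━━━━┛
      ┃0000┃    if result is not Non█┃e1┃         
      ┃0000┃    logger.info(f"Proces░┃e1┃         
      ┃0000┃                        ░┃08┃         
      ┃0000┃def compute_items(output▼┃74┃         
      ┃0000┗━━━━━━━━━━━━━━━━━━━━━━━━━┛f8┃         
      ┃00000050  61 c8 a5 42 ba 5e 52 52┃         
      ┃                                 ┃         
      ┃                                 ┃         
      ┃                                 ┃         
      ┗━━━━━━━━━━━━━━━━━━━━━━━━━━━━━━━━━┛         
                                                  
                                                  


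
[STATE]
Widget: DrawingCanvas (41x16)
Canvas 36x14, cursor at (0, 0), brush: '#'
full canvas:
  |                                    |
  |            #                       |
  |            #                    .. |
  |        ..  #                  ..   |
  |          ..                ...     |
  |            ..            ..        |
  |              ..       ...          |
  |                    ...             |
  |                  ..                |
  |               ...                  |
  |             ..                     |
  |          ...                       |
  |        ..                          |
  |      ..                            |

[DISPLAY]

+                                        
            #                            
            #                    ..      
        ..  #                  ..        
          ..                ...          
            ..            ..             
              ..       ...               
                    ...                  
                  ..                     
               ...                       
             ..                          
          ...                            
        ..                               
      ..                                 
                                         
                                         


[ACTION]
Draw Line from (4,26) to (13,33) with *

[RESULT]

+                                        
            #                            
            #                    ..      
        ..  #                  ..        
          ..              * ...          
            ..            .*             
              ..       ...  *            
                    ...     *            
                  ..         *           
               ...            *          
             ..                *         
          ...                  *         
        ..                      *        
      ..                         *       
                                         
                                         


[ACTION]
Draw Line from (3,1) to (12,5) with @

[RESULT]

+                                        
            #                            
            #                    ..      
 @      ..  #                  ..        
 @        ..              * ...          
  @         ..            .*             
  @           ..       ...  *            
   @                ...     *            
   @              ..         *           
    @          ...            *          
    @        ..                *         
     @    ...                  *         
     @  ..                      *        
      ..                         *       
                                         
                                         


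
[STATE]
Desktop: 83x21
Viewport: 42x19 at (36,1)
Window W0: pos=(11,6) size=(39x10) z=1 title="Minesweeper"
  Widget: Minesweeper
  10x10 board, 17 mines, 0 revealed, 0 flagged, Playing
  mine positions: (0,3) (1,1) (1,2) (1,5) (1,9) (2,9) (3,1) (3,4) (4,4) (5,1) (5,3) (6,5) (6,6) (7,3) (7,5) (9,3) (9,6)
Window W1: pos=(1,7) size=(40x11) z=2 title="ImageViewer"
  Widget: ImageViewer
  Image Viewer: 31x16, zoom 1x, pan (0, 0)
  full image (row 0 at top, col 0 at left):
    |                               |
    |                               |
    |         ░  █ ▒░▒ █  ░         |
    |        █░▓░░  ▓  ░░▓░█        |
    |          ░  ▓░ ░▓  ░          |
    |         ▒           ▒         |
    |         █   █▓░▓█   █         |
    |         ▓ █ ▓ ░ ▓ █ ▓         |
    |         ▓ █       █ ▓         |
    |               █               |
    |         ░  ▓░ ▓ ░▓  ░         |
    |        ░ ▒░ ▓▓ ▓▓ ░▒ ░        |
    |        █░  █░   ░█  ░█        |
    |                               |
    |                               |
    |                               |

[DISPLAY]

                                          
                                          
                                          
                                          
                                          
━━━━━━━━━━━━━┓                            
━━━━┓        ┃                            
    ┃────────┨                            
────┨        ┃                            
    ┃        ┃                            
    ┃        ┃                            
    ┃        ┃                            
    ┃        ┃                            
    ┃        ┃                            
    ┃━━━━━━━━┛                            
    ┃                                     
━━━━┛                                     
                                          
                                          


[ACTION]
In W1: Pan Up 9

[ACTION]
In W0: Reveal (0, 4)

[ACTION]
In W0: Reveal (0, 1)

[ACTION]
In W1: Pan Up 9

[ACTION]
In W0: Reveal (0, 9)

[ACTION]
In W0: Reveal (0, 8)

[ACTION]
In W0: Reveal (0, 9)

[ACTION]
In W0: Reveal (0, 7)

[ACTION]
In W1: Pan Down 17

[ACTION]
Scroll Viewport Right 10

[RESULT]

                                          
                                          
                                          
                                          
                                          
━━━━━━━━┓                                 
        ┃                                 
────────┨                                 
        ┃                                 
        ┃                                 
        ┃                                 
        ┃                                 
        ┃                                 
        ┃                                 
━━━━━━━━┛                                 
                                          
                                          
                                          
                                          


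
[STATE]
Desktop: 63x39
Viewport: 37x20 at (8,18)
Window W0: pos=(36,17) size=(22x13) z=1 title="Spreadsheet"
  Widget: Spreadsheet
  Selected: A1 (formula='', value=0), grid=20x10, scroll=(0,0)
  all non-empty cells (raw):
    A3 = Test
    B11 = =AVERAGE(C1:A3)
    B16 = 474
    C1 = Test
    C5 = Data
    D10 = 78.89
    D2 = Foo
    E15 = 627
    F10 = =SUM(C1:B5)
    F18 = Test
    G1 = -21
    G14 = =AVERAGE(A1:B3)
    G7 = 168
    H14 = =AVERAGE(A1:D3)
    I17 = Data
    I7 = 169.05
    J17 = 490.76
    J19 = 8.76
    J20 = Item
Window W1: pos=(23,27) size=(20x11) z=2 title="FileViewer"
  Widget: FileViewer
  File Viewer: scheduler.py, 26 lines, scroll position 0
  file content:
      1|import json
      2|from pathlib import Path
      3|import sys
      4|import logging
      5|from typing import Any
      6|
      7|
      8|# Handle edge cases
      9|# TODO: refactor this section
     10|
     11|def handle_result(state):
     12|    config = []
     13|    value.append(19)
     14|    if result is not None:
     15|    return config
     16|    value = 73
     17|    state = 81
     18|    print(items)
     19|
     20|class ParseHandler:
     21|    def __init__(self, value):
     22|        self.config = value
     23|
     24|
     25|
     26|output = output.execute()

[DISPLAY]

                            ┃ Spreads
                            ┠────────
                            ┃A1:     
                            ┃       A
                            ┃--------
                            ┃  1     
                            ┃  2     
                            ┃  3 Test
                            ┃  4     
               ┏━━━━━━━━━━━━━━━━━━┓  
               ┃ FileViewer       ┃  
               ┠──────────────────┨━━
               ┃import json      ▲┃  
               ┃from pathlib impo█┃  
               ┃import sys       ░┃  
               ┃import logging   ░┃  
               ┃from typing impor░┃  
               ┃                 ░┃  
               ┃                 ▼┃  
               ┗━━━━━━━━━━━━━━━━━━┛  


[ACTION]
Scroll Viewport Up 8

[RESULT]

                                     
                                     
                                     
                                     
                                     
                                     
                                     
                            ┏━━━━━━━━
                            ┃ Spreads
                            ┠────────
                            ┃A1:     
                            ┃       A
                            ┃--------
                            ┃  1     
                            ┃  2     
                            ┃  3 Test
                            ┃  4     
               ┏━━━━━━━━━━━━━━━━━━┓  
               ┃ FileViewer       ┃  
               ┠──────────────────┨━━


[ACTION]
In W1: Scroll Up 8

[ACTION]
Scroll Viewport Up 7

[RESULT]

                                     
                                     
                                     
                                     
                                     
                                     
                                     
                                     
                                     
                                     
                                     
                                     
                                     
                                     
                            ┏━━━━━━━━
                            ┃ Spreads
                            ┠────────
                            ┃A1:     
                            ┃       A
                            ┃--------
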